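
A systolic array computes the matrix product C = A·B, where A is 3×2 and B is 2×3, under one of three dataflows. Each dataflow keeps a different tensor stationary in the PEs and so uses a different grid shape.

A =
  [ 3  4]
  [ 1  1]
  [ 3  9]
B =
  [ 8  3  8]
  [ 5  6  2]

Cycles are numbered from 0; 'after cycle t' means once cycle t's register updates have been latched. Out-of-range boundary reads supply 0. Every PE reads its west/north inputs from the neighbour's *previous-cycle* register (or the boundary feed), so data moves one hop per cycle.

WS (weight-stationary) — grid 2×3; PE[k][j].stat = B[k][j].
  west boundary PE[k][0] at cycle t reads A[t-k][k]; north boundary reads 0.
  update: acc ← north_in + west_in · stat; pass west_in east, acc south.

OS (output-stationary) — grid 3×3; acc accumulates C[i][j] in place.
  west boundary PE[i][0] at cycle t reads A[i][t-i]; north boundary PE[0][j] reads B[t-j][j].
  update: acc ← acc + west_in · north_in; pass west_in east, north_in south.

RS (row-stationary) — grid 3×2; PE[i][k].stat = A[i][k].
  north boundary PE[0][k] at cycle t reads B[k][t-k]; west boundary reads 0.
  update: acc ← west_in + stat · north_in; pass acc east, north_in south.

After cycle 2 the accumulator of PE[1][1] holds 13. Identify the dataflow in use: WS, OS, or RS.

dataflow = RS

— WS: 2×3; PE[1][1] trace:
  after 0 — PE[1][1] acc=0, pass-E 0, pass-S 0
  after 1 — PE[1][1] acc=0, pass-E 0, pass-S 0
  after 2 — PE[1][1] acc=33, pass-E 4, pass-S 33
— OS: 3×3; PE[1][1] trace:
  after 0 — PE[1][1] acc=0, pass-E 0, pass-S 0
  after 1 — PE[1][1] acc=0, pass-E 0, pass-S 0
  after 2 — PE[1][1] acc=3, pass-E 1, pass-S 3
— RS: 3×2; PE[1][1] trace:
  after 0 — PE[1][1] acc=0, pass-E 0, pass-S 0
  after 1 — PE[1][1] acc=0, pass-E 0, pass-S 0
  after 2 — PE[1][1] acc=13, pass-E 13, pass-S 5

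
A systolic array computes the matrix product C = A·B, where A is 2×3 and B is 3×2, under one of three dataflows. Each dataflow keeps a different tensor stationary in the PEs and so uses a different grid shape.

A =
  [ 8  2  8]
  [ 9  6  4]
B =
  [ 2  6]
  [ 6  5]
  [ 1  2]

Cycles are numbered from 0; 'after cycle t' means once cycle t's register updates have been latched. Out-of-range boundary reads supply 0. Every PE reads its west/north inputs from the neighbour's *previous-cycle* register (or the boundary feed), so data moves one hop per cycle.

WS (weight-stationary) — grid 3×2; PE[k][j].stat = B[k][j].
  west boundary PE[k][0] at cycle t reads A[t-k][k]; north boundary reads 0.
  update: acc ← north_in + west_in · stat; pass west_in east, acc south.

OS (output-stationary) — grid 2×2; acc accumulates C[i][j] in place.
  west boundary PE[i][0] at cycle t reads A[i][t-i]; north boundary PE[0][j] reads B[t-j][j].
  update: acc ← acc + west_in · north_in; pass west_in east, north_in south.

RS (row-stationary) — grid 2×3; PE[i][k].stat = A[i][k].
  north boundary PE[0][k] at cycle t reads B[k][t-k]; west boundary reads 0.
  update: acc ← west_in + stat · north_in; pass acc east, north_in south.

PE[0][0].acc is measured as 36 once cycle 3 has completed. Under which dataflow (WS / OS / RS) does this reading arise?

dataflow = OS

— WS: 3×2; PE[0][0] trace:
  t=0 PE[0][0]: acc=16 h=8 v=16
  t=1 PE[0][0]: acc=18 h=9 v=18
  t=2 PE[0][0]: acc=0 h=0 v=0
  t=3 PE[0][0]: acc=0 h=0 v=0
— OS: 2×2; PE[0][0] trace:
  t=0 PE[0][0]: acc=16 h=8 v=2
  t=1 PE[0][0]: acc=28 h=2 v=6
  t=2 PE[0][0]: acc=36 h=8 v=1
  t=3 PE[0][0]: acc=36 h=0 v=0
— RS: 2×3; PE[0][0] trace:
  t=0 PE[0][0]: acc=16 h=16 v=2
  t=1 PE[0][0]: acc=48 h=48 v=6
  t=2 PE[0][0]: acc=0 h=0 v=0
  t=3 PE[0][0]: acc=0 h=0 v=0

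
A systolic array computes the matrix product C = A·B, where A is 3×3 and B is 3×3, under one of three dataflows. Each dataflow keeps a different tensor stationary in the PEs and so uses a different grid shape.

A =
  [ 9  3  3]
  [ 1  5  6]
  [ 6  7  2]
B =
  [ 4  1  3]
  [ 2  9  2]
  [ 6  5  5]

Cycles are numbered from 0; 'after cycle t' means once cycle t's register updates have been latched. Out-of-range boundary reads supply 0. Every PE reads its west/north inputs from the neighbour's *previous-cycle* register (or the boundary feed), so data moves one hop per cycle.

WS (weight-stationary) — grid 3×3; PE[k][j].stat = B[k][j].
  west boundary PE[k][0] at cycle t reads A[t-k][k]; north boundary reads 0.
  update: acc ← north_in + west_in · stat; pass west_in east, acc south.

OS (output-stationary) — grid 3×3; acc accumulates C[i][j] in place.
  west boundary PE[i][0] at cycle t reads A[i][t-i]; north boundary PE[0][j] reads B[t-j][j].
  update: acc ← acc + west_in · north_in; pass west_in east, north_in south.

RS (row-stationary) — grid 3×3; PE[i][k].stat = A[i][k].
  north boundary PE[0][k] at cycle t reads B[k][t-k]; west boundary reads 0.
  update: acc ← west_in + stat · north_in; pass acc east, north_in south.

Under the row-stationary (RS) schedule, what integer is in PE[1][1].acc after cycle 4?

RS on a 3×3 grid — tracing PE[1][1] and its feeders:
  0: (0,1).acc=0  regs=<0,0>
  0: (1,0).acc=0  regs=<0,0>
  0: (1,1).acc=0  regs=<0,0>
  1: (0,1).acc=42  regs=<42,2>
  1: (1,0).acc=4  regs=<4,4>
  1: (1,1).acc=0  regs=<0,0>
  2: (0,1).acc=36  regs=<36,9>
  2: (1,0).acc=1  regs=<1,1>
  2: (1,1).acc=14  regs=<14,2>
  3: (0,1).acc=33  regs=<33,2>
  3: (1,0).acc=3  regs=<3,3>
  3: (1,1).acc=46  regs=<46,9>
  4: (0,1).acc=0  regs=<0,0>
  4: (1,0).acc=0  regs=<0,0>
  4: (1,1).acc=13  regs=<13,2>

PE[1][1].acc = 13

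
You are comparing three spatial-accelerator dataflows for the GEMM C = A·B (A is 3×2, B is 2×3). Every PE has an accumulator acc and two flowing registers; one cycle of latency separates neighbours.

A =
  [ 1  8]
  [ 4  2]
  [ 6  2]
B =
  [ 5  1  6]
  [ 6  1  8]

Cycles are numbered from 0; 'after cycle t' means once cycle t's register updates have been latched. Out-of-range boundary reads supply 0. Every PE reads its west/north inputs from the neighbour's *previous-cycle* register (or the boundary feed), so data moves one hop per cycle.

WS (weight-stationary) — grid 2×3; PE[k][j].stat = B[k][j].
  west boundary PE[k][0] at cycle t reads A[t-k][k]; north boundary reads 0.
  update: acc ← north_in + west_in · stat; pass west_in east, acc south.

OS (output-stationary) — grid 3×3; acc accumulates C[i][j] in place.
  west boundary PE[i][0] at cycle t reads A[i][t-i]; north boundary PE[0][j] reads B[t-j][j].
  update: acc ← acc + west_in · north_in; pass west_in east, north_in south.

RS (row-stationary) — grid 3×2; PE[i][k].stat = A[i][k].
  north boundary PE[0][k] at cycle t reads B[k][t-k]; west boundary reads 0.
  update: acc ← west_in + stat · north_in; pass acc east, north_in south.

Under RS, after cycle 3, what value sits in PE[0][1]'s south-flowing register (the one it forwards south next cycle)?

RS (3×2). Following PE[0][1] plus its west/north inputs:
  [0] (0,0) acc=5 (h:5 v:5)
  [0] (0,1) acc=0 (h:0 v:0)
  [1] (0,0) acc=1 (h:1 v:1)
  [1] (0,1) acc=53 (h:53 v:6)
  [2] (0,0) acc=6 (h:6 v:6)
  [2] (0,1) acc=9 (h:9 v:1)
  [3] (0,0) acc=0 (h:0 v:0)
  [3] (0,1) acc=70 (h:70 v:8)

register = 8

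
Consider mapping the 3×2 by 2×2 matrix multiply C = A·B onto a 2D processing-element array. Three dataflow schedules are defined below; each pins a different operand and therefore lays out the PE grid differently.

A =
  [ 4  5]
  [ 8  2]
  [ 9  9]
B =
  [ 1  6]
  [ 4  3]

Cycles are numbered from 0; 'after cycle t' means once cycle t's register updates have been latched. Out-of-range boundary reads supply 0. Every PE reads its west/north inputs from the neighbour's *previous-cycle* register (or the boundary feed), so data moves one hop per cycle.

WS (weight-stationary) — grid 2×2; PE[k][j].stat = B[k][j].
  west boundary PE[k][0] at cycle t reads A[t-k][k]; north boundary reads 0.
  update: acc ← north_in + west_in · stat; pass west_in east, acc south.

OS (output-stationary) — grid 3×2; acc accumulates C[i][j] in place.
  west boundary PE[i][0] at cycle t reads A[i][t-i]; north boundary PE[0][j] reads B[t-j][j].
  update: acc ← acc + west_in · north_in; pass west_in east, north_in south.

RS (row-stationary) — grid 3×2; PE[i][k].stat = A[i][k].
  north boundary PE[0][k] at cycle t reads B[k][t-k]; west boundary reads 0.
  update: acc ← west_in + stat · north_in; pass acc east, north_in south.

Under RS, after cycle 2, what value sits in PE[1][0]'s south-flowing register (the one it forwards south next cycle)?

register = 6

RS 3×2: PE[1][0] cycle-by-cycle (with neighbour feeds):
  step 0 · PE0,0: acc=4; fwd→4 fwd↓1
  step 0 · PE1,0: acc=0; fwd→0 fwd↓0
  step 1 · PE0,0: acc=24; fwd→24 fwd↓6
  step 1 · PE1,0: acc=8; fwd→8 fwd↓1
  step 2 · PE0,0: acc=0; fwd→0 fwd↓0
  step 2 · PE1,0: acc=48; fwd→48 fwd↓6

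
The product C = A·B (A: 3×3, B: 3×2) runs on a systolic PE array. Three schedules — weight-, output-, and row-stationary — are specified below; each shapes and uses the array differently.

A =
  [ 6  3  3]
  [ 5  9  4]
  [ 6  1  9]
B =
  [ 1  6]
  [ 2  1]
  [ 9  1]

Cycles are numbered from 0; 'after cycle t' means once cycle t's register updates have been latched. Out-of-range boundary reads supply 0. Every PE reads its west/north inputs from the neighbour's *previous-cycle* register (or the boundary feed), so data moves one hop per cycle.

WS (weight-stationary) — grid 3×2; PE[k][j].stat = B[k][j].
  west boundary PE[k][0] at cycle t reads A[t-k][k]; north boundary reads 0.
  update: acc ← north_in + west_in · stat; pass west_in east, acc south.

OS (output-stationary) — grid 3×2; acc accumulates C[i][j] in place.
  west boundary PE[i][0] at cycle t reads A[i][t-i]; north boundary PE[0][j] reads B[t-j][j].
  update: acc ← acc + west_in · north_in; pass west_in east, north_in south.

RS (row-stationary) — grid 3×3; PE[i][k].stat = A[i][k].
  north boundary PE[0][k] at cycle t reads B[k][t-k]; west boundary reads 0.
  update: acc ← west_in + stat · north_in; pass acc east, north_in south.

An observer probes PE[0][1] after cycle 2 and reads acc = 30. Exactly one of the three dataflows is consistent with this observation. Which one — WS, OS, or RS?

dataflow = WS

Under WS (3×2), PE[0][1]:
  0: (0,1).acc=0  regs=<0,0>
  1: (0,1).acc=36  regs=<6,36>
  2: (0,1).acc=30  regs=<5,30>
Under OS (3×2), PE[0][1]:
  0: (0,1).acc=0  regs=<0,0>
  1: (0,1).acc=36  regs=<6,6>
  2: (0,1).acc=39  regs=<3,1>
Under RS (3×3), PE[0][1]:
  0: (0,1).acc=0  regs=<0,0>
  1: (0,1).acc=12  regs=<12,2>
  2: (0,1).acc=39  regs=<39,1>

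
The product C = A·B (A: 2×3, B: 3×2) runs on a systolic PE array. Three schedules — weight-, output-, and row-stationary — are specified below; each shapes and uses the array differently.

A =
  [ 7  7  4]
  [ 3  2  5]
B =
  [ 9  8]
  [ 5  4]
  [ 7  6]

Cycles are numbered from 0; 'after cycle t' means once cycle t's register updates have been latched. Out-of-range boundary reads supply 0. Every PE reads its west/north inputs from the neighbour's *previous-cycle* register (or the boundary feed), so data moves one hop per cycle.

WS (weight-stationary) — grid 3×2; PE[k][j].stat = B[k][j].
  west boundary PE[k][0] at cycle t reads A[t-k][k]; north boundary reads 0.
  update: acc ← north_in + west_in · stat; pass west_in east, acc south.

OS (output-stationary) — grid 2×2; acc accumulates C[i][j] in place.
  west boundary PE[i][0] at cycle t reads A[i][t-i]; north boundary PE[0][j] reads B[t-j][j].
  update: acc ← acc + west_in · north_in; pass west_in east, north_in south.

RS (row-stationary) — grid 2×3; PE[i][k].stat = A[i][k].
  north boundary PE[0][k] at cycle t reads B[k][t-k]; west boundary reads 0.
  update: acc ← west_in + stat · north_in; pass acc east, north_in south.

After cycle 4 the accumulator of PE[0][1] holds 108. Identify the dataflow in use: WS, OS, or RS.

Under WS (3×2), PE[0][1]:
  cycle 0: PE[0][1] → acc 0, east 0, south 0
  cycle 1: PE[0][1] → acc 56, east 7, south 56
  cycle 2: PE[0][1] → acc 24, east 3, south 24
  cycle 3: PE[0][1] → acc 0, east 0, south 0
  cycle 4: PE[0][1] → acc 0, east 0, south 0
Under OS (2×2), PE[0][1]:
  cycle 0: PE[0][1] → acc 0, east 0, south 0
  cycle 1: PE[0][1] → acc 56, east 7, south 8
  cycle 2: PE[0][1] → acc 84, east 7, south 4
  cycle 3: PE[0][1] → acc 108, east 4, south 6
  cycle 4: PE[0][1] → acc 108, east 0, south 0
Under RS (2×3), PE[0][1]:
  cycle 0: PE[0][1] → acc 0, east 0, south 0
  cycle 1: PE[0][1] → acc 98, east 98, south 5
  cycle 2: PE[0][1] → acc 84, east 84, south 4
  cycle 3: PE[0][1] → acc 0, east 0, south 0
  cycle 4: PE[0][1] → acc 0, east 0, south 0

dataflow = OS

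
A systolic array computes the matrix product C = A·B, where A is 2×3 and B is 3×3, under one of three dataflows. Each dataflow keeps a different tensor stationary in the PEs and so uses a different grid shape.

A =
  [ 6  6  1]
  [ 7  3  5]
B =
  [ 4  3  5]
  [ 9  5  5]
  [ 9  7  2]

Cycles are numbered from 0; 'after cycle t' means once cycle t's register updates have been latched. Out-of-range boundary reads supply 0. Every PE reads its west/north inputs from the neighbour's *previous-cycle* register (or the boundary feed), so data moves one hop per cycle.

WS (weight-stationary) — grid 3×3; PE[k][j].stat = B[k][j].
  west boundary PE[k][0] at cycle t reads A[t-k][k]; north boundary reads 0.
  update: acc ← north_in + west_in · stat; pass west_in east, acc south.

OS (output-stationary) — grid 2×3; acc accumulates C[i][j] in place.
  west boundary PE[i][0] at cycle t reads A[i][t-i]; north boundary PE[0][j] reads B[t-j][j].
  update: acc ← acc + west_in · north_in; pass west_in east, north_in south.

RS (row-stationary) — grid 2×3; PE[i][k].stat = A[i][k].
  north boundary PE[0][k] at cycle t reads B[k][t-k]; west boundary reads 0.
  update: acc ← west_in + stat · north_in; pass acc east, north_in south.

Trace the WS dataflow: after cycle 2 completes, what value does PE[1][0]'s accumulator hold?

PE[1][0].acc = 55

WS on a 3×3 grid — tracing PE[1][0] and its feeders:
  [0] (0,0) acc=24 (h:6 v:24)
  [0] (1,0) acc=0 (h:0 v:0)
  [1] (0,0) acc=28 (h:7 v:28)
  [1] (1,0) acc=78 (h:6 v:78)
  [2] (0,0) acc=0 (h:0 v:0)
  [2] (1,0) acc=55 (h:3 v:55)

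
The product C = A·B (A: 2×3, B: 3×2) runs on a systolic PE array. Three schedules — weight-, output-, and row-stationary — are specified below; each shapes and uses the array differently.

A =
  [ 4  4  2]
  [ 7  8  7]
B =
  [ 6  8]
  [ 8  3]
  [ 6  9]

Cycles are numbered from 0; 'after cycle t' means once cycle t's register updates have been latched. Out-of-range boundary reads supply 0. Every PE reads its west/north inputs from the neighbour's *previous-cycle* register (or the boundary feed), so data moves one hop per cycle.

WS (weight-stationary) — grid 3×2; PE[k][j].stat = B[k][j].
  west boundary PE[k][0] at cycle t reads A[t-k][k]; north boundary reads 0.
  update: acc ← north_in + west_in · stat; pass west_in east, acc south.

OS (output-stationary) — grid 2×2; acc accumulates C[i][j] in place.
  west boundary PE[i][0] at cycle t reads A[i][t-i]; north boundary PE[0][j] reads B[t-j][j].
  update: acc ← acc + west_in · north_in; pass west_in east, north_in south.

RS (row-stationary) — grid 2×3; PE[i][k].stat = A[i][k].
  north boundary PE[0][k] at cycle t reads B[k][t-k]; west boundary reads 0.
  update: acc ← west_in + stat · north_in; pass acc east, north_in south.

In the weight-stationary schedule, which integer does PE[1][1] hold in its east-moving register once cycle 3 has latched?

WS on a 3×2 grid — tracing PE[1][1] and its feeders:
  @0  [0,1]  acc 0  |  →0  ↓0
  @0  [1,0]  acc 0  |  →0  ↓0
  @0  [1,1]  acc 0  |  →0  ↓0
  @1  [0,1]  acc 32  |  →4  ↓32
  @1  [1,0]  acc 56  |  →4  ↓56
  @1  [1,1]  acc 0  |  →0  ↓0
  @2  [0,1]  acc 56  |  →7  ↓56
  @2  [1,0]  acc 106  |  →8  ↓106
  @2  [1,1]  acc 44  |  →4  ↓44
  @3  [0,1]  acc 0  |  →0  ↓0
  @3  [1,0]  acc 0  |  →0  ↓0
  @3  [1,1]  acc 80  |  →8  ↓80

register = 8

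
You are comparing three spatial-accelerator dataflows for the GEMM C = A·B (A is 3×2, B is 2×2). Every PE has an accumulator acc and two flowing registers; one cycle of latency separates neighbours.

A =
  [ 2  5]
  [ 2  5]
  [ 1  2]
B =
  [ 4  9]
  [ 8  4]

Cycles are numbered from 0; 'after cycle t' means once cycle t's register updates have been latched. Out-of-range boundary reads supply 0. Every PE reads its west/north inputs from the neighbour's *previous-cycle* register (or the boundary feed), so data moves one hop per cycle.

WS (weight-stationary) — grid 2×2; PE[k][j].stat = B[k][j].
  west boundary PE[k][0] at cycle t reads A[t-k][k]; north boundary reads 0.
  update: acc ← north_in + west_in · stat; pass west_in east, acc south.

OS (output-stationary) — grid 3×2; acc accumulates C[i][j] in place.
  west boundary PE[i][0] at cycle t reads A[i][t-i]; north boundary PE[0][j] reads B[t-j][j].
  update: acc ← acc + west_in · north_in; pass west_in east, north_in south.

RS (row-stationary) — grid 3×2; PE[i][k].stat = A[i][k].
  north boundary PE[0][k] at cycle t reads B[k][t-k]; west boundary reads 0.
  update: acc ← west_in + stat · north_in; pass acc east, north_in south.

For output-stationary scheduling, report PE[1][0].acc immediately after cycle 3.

PE[1][0].acc = 48

OS on a 3×2 grid — tracing PE[1][0] and its feeders:
  cycle 0: PE[0][0] → acc 8, east 2, south 4
  cycle 0: PE[1][0] → acc 0, east 0, south 0
  cycle 1: PE[0][0] → acc 48, east 5, south 8
  cycle 1: PE[1][0] → acc 8, east 2, south 4
  cycle 2: PE[0][0] → acc 48, east 0, south 0
  cycle 2: PE[1][0] → acc 48, east 5, south 8
  cycle 3: PE[0][0] → acc 48, east 0, south 0
  cycle 3: PE[1][0] → acc 48, east 0, south 0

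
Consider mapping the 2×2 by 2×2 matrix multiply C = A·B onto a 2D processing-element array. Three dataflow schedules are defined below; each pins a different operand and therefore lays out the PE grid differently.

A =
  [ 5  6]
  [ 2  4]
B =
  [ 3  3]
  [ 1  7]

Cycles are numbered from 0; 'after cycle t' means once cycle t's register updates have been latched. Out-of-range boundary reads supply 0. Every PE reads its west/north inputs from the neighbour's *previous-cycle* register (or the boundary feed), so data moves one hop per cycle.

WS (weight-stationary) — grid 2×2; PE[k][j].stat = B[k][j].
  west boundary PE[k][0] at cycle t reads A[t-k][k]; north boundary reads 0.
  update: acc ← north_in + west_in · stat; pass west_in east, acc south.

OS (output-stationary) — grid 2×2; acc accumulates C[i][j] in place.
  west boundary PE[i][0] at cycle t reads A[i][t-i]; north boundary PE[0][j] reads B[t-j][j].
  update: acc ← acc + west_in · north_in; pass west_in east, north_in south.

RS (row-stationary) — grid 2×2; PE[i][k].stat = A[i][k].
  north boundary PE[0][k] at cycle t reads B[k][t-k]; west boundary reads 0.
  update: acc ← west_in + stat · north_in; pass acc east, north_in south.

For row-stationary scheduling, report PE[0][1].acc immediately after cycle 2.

PE[0][1].acc = 57

RS 2×2: PE[0][1] cycle-by-cycle (with neighbour feeds):
  t=0 PE[0][0]: acc=15 h=15 v=3
  t=0 PE[0][1]: acc=0 h=0 v=0
  t=1 PE[0][0]: acc=15 h=15 v=3
  t=1 PE[0][1]: acc=21 h=21 v=1
  t=2 PE[0][0]: acc=0 h=0 v=0
  t=2 PE[0][1]: acc=57 h=57 v=7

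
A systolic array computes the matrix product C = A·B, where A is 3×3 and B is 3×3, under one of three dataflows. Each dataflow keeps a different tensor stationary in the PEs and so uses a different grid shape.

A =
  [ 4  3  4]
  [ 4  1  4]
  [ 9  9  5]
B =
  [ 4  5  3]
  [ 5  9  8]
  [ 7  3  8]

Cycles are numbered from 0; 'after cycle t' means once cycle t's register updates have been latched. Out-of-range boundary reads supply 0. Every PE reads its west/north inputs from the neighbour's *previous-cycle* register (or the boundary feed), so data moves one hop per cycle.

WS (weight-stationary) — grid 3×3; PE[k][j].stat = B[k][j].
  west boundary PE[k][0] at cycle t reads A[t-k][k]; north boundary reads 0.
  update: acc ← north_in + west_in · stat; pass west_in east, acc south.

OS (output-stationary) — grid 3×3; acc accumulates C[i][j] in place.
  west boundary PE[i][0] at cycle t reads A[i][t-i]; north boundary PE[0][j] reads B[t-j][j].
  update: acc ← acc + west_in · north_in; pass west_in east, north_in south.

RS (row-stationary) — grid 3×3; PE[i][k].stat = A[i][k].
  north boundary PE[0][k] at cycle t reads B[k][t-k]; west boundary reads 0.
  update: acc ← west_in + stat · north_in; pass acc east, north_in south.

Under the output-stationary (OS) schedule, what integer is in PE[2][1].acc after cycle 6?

PE[2][1].acc = 141

OS (3×3). Following PE[2][1] plus its west/north inputs:
  cycle 0: PE[1][1] → acc 0, east 0, south 0
  cycle 0: PE[2][0] → acc 0, east 0, south 0
  cycle 0: PE[2][1] → acc 0, east 0, south 0
  cycle 1: PE[1][1] → acc 0, east 0, south 0
  cycle 1: PE[2][0] → acc 0, east 0, south 0
  cycle 1: PE[2][1] → acc 0, east 0, south 0
  cycle 2: PE[1][1] → acc 20, east 4, south 5
  cycle 2: PE[2][0] → acc 36, east 9, south 4
  cycle 2: PE[2][1] → acc 0, east 0, south 0
  cycle 3: PE[1][1] → acc 29, east 1, south 9
  cycle 3: PE[2][0] → acc 81, east 9, south 5
  cycle 3: PE[2][1] → acc 45, east 9, south 5
  cycle 4: PE[1][1] → acc 41, east 4, south 3
  cycle 4: PE[2][0] → acc 116, east 5, south 7
  cycle 4: PE[2][1] → acc 126, east 9, south 9
  cycle 5: PE[1][1] → acc 41, east 0, south 0
  cycle 5: PE[2][0] → acc 116, east 0, south 0
  cycle 5: PE[2][1] → acc 141, east 5, south 3
  cycle 6: PE[1][1] → acc 41, east 0, south 0
  cycle 6: PE[2][0] → acc 116, east 0, south 0
  cycle 6: PE[2][1] → acc 141, east 0, south 0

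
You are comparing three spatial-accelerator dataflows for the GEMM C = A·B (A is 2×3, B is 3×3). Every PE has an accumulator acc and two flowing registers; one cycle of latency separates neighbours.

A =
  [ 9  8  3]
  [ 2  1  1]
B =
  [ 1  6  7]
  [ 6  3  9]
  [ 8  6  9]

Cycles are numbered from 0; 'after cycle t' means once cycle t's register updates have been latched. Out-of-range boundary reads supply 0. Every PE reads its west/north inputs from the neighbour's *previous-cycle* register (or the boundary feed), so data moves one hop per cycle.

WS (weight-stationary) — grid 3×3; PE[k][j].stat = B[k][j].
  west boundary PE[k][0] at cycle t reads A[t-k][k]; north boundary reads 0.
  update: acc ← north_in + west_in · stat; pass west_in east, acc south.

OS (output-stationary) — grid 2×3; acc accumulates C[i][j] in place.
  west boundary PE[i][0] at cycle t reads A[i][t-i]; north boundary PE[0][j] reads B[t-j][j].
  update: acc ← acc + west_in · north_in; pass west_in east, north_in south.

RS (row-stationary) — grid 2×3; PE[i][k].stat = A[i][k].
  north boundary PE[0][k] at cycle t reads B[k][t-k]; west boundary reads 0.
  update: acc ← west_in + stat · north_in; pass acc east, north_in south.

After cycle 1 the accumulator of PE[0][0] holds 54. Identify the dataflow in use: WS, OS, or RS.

— WS: 3×3; PE[0][0] trace:
  after 0 — PE[0][0] acc=9, pass-E 9, pass-S 9
  after 1 — PE[0][0] acc=2, pass-E 2, pass-S 2
— OS: 2×3; PE[0][0] trace:
  after 0 — PE[0][0] acc=9, pass-E 9, pass-S 1
  after 1 — PE[0][0] acc=57, pass-E 8, pass-S 6
— RS: 2×3; PE[0][0] trace:
  after 0 — PE[0][0] acc=9, pass-E 9, pass-S 1
  after 1 — PE[0][0] acc=54, pass-E 54, pass-S 6

dataflow = RS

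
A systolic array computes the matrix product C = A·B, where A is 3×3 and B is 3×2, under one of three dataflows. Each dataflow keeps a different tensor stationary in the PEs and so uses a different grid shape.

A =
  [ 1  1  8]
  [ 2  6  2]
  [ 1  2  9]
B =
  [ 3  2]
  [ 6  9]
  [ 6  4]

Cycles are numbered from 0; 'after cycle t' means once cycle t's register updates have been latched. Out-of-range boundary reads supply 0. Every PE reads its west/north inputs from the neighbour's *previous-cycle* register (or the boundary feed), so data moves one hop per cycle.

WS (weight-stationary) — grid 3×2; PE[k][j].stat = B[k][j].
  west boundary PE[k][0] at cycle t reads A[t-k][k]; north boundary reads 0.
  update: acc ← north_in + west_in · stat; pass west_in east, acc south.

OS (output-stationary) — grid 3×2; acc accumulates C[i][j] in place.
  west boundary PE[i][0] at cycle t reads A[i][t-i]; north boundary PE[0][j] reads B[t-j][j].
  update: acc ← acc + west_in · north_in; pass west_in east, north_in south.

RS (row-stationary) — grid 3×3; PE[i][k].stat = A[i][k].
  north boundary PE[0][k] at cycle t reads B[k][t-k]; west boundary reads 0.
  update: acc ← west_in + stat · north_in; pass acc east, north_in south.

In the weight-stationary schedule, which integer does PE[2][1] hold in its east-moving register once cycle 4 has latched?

WS 3×2: PE[2][1] cycle-by-cycle (with neighbour feeds):
  after 0 — PE[1][1] acc=0, pass-E 0, pass-S 0
  after 0 — PE[2][0] acc=0, pass-E 0, pass-S 0
  after 0 — PE[2][1] acc=0, pass-E 0, pass-S 0
  after 1 — PE[1][1] acc=0, pass-E 0, pass-S 0
  after 1 — PE[2][0] acc=0, pass-E 0, pass-S 0
  after 1 — PE[2][1] acc=0, pass-E 0, pass-S 0
  after 2 — PE[1][1] acc=11, pass-E 1, pass-S 11
  after 2 — PE[2][0] acc=57, pass-E 8, pass-S 57
  after 2 — PE[2][1] acc=0, pass-E 0, pass-S 0
  after 3 — PE[1][1] acc=58, pass-E 6, pass-S 58
  after 3 — PE[2][0] acc=54, pass-E 2, pass-S 54
  after 3 — PE[2][1] acc=43, pass-E 8, pass-S 43
  after 4 — PE[1][1] acc=20, pass-E 2, pass-S 20
  after 4 — PE[2][0] acc=69, pass-E 9, pass-S 69
  after 4 — PE[2][1] acc=66, pass-E 2, pass-S 66

register = 2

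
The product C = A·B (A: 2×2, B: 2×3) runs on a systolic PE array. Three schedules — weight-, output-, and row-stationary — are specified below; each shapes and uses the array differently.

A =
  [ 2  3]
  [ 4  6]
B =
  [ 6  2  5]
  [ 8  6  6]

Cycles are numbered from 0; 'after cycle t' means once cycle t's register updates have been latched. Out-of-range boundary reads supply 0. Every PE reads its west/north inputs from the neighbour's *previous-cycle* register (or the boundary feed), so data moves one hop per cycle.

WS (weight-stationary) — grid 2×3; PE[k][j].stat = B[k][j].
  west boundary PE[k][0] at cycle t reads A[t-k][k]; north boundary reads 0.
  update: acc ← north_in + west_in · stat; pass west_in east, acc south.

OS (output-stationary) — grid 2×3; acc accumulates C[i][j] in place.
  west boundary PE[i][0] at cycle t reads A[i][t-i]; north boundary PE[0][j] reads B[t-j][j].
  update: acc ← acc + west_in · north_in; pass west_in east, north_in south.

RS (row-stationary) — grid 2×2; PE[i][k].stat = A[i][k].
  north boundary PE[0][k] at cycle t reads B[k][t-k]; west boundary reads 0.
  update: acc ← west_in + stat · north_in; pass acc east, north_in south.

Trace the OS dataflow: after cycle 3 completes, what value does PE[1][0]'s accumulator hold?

OS (2×3). Following PE[1][0] plus its west/north inputs:
  c0 r0c0: 12 / 2 / 6
  c0 r1c0: 0 / 0 / 0
  c1 r0c0: 36 / 3 / 8
  c1 r1c0: 24 / 4 / 6
  c2 r0c0: 36 / 0 / 0
  c2 r1c0: 72 / 6 / 8
  c3 r0c0: 36 / 0 / 0
  c3 r1c0: 72 / 0 / 0

PE[1][0].acc = 72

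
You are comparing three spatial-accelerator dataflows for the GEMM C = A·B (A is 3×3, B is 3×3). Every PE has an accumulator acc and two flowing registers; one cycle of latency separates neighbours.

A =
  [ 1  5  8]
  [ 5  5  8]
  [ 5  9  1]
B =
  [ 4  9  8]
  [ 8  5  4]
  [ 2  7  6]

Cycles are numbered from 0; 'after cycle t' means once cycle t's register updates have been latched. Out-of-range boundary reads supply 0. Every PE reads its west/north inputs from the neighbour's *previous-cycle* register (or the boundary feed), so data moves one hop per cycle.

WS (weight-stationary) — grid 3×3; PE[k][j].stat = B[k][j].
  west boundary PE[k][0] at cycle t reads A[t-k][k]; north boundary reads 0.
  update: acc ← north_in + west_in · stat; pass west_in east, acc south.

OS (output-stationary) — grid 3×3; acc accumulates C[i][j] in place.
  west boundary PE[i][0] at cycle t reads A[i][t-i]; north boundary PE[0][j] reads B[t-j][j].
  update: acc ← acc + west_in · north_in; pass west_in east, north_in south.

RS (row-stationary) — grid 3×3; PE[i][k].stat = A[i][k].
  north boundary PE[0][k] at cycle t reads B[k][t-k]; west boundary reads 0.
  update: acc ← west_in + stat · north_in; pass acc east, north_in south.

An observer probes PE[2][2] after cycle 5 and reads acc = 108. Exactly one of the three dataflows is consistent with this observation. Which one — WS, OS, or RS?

WS [3×3] PE[2][2] across cycles:
  after 0 — PE[2][2] acc=0, pass-E 0, pass-S 0
  after 1 — PE[2][2] acc=0, pass-E 0, pass-S 0
  after 2 — PE[2][2] acc=0, pass-E 0, pass-S 0
  after 3 — PE[2][2] acc=0, pass-E 0, pass-S 0
  after 4 — PE[2][2] acc=76, pass-E 8, pass-S 76
  after 5 — PE[2][2] acc=108, pass-E 8, pass-S 108
OS [3×3] PE[2][2] across cycles:
  after 0 — PE[2][2] acc=0, pass-E 0, pass-S 0
  after 1 — PE[2][2] acc=0, pass-E 0, pass-S 0
  after 2 — PE[2][2] acc=0, pass-E 0, pass-S 0
  after 3 — PE[2][2] acc=0, pass-E 0, pass-S 0
  after 4 — PE[2][2] acc=40, pass-E 5, pass-S 8
  after 5 — PE[2][2] acc=76, pass-E 9, pass-S 4
RS [3×3] PE[2][2] across cycles:
  after 0 — PE[2][2] acc=0, pass-E 0, pass-S 0
  after 1 — PE[2][2] acc=0, pass-E 0, pass-S 0
  after 2 — PE[2][2] acc=0, pass-E 0, pass-S 0
  after 3 — PE[2][2] acc=0, pass-E 0, pass-S 0
  after 4 — PE[2][2] acc=94, pass-E 94, pass-S 2
  after 5 — PE[2][2] acc=97, pass-E 97, pass-S 7

dataflow = WS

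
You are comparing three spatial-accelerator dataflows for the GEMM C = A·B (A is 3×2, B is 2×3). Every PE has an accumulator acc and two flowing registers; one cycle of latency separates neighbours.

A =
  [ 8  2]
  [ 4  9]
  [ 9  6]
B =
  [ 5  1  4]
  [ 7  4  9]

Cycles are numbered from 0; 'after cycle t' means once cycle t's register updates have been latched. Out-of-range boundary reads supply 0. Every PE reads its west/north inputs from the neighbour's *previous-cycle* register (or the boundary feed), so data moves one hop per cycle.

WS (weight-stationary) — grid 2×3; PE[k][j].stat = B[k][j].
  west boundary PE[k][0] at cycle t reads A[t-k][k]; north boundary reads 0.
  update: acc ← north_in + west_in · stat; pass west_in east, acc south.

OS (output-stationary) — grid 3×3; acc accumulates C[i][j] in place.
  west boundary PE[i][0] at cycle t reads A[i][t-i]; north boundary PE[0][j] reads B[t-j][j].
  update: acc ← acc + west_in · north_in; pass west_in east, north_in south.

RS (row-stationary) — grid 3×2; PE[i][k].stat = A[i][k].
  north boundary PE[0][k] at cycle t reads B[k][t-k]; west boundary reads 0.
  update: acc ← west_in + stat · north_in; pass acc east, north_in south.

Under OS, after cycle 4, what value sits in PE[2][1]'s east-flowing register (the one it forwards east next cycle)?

register = 6

OS (3×3). Following PE[2][1] plus its west/north inputs:
  c0 r1c1: 0 / 0 / 0
  c0 r2c0: 0 / 0 / 0
  c0 r2c1: 0 / 0 / 0
  c1 r1c1: 0 / 0 / 0
  c1 r2c0: 0 / 0 / 0
  c1 r2c1: 0 / 0 / 0
  c2 r1c1: 4 / 4 / 1
  c2 r2c0: 45 / 9 / 5
  c2 r2c1: 0 / 0 / 0
  c3 r1c1: 40 / 9 / 4
  c3 r2c0: 87 / 6 / 7
  c3 r2c1: 9 / 9 / 1
  c4 r1c1: 40 / 0 / 0
  c4 r2c0: 87 / 0 / 0
  c4 r2c1: 33 / 6 / 4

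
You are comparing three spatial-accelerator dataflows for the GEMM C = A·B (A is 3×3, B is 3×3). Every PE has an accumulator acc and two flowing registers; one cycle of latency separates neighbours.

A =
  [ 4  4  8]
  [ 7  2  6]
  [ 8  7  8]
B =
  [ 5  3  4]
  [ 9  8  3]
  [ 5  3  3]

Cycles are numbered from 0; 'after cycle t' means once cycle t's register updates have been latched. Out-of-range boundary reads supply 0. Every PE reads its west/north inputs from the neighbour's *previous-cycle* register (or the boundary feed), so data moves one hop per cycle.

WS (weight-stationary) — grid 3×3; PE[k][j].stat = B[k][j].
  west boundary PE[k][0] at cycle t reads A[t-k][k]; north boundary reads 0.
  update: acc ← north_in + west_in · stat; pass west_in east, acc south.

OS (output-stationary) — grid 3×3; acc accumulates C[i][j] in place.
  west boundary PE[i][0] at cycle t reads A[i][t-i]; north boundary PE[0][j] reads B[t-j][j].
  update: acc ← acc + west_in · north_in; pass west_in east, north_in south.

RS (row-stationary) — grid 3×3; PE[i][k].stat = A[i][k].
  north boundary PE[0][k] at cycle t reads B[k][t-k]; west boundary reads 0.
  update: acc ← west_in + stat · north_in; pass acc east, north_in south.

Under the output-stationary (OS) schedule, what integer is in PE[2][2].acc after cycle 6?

PE[2][2].acc = 77

OS on a 3×3 grid — tracing PE[2][2] and its feeders:
  0: (1,2).acc=0  regs=<0,0>
  0: (2,1).acc=0  regs=<0,0>
  0: (2,2).acc=0  regs=<0,0>
  1: (1,2).acc=0  regs=<0,0>
  1: (2,1).acc=0  regs=<0,0>
  1: (2,2).acc=0  regs=<0,0>
  2: (1,2).acc=0  regs=<0,0>
  2: (2,1).acc=0  regs=<0,0>
  2: (2,2).acc=0  regs=<0,0>
  3: (1,2).acc=28  regs=<7,4>
  3: (2,1).acc=24  regs=<8,3>
  3: (2,2).acc=0  regs=<0,0>
  4: (1,2).acc=34  regs=<2,3>
  4: (2,1).acc=80  regs=<7,8>
  4: (2,2).acc=32  regs=<8,4>
  5: (1,2).acc=52  regs=<6,3>
  5: (2,1).acc=104  regs=<8,3>
  5: (2,2).acc=53  regs=<7,3>
  6: (1,2).acc=52  regs=<0,0>
  6: (2,1).acc=104  regs=<0,0>
  6: (2,2).acc=77  regs=<8,3>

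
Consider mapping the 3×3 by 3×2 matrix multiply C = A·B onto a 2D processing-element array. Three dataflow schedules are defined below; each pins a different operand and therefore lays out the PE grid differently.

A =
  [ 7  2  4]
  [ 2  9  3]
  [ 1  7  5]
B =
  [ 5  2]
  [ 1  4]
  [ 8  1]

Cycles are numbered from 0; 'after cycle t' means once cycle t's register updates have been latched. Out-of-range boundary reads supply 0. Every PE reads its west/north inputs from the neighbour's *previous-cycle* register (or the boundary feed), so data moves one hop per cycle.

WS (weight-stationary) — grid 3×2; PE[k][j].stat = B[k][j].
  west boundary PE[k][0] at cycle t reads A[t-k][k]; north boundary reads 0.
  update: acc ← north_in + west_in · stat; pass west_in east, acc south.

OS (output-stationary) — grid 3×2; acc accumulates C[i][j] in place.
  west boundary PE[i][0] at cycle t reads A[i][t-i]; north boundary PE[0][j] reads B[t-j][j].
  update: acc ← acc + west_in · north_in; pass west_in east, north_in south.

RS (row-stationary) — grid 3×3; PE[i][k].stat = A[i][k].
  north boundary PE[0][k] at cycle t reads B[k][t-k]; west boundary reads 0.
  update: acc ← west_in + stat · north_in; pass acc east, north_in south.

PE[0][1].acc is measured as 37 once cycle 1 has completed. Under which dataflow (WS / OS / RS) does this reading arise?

WS [3×2] PE[0][1] across cycles:
  [0] (0,1) acc=0 (h:0 v:0)
  [1] (0,1) acc=14 (h:7 v:14)
OS [3×2] PE[0][1] across cycles:
  [0] (0,1) acc=0 (h:0 v:0)
  [1] (0,1) acc=14 (h:7 v:2)
RS [3×3] PE[0][1] across cycles:
  [0] (0,1) acc=0 (h:0 v:0)
  [1] (0,1) acc=37 (h:37 v:1)

dataflow = RS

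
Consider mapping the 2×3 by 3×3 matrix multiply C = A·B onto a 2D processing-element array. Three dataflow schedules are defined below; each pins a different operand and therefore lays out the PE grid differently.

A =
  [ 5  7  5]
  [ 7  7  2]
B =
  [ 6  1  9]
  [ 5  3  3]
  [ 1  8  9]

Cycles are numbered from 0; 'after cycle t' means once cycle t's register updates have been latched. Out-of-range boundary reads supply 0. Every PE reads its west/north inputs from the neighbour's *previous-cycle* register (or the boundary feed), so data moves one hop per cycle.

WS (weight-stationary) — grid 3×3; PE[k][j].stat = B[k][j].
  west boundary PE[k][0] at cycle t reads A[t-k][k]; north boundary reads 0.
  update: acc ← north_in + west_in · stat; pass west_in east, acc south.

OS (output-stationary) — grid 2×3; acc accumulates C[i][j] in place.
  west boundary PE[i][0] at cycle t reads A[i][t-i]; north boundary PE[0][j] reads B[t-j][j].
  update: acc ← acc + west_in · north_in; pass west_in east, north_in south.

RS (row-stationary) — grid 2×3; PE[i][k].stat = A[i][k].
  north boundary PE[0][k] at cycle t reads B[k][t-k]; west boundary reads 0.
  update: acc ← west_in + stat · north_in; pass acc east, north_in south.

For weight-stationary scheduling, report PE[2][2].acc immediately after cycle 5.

WS 3×3: PE[2][2] cycle-by-cycle (with neighbour feeds):
  [0] (1,2) acc=0 (h:0 v:0)
  [0] (2,1) acc=0 (h:0 v:0)
  [0] (2,2) acc=0 (h:0 v:0)
  [1] (1,2) acc=0 (h:0 v:0)
  [1] (2,1) acc=0 (h:0 v:0)
  [1] (2,2) acc=0 (h:0 v:0)
  [2] (1,2) acc=0 (h:0 v:0)
  [2] (2,1) acc=0 (h:0 v:0)
  [2] (2,2) acc=0 (h:0 v:0)
  [3] (1,2) acc=66 (h:7 v:66)
  [3] (2,1) acc=66 (h:5 v:66)
  [3] (2,2) acc=0 (h:0 v:0)
  [4] (1,2) acc=84 (h:7 v:84)
  [4] (2,1) acc=44 (h:2 v:44)
  [4] (2,2) acc=111 (h:5 v:111)
  [5] (1,2) acc=0 (h:0 v:0)
  [5] (2,1) acc=0 (h:0 v:0)
  [5] (2,2) acc=102 (h:2 v:102)

PE[2][2].acc = 102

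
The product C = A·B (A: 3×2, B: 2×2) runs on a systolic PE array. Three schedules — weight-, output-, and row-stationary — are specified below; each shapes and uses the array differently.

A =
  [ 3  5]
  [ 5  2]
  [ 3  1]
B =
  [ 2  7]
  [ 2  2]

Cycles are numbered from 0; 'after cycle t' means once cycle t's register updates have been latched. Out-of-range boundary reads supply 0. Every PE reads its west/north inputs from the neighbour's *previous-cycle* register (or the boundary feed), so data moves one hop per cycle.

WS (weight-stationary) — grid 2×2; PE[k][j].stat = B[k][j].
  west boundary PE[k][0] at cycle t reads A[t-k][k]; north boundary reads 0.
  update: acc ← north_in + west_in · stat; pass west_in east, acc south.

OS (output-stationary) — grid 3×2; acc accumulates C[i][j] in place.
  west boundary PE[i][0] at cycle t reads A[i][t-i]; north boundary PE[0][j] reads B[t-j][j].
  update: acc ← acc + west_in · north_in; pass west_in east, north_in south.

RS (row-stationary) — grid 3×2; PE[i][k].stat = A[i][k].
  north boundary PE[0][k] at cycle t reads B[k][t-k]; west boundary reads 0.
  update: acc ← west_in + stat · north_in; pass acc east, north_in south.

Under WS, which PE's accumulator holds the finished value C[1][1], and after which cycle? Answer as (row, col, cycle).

WS: C[1][1] accumulates in PE[1][1]:
  t=0 PE[1][1]: acc=0 h=0 v=0
  t=1 PE[1][1]: acc=0 h=0 v=0
  t=2 PE[1][1]: acc=31 h=5 v=31
  t=3 PE[1][1]: acc=39 h=2 v=39

(row, col, cycle) = (1, 1, 3)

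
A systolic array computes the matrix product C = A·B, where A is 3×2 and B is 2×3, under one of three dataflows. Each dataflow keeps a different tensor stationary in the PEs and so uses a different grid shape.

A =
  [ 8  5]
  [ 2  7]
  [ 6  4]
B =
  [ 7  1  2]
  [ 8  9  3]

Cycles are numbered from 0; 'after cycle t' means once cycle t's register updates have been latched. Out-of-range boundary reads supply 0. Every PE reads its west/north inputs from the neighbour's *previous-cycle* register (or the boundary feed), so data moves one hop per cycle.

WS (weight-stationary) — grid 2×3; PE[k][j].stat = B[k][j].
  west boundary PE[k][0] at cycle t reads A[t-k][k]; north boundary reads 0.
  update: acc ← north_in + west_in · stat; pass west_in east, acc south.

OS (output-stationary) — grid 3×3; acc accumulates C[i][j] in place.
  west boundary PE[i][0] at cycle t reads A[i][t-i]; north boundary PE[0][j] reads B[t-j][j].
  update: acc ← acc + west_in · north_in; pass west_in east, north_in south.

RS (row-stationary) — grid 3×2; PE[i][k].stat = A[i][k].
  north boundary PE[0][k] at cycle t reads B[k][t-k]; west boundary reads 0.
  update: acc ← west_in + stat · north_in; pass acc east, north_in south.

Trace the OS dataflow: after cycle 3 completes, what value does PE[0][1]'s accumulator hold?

PE[0][1].acc = 53

Tracing OS — 3×3 array, target PE[0][1]:
  t=0 PE[0][0]: acc=56 h=8 v=7
  t=0 PE[0][1]: acc=0 h=0 v=0
  t=1 PE[0][0]: acc=96 h=5 v=8
  t=1 PE[0][1]: acc=8 h=8 v=1
  t=2 PE[0][0]: acc=96 h=0 v=0
  t=2 PE[0][1]: acc=53 h=5 v=9
  t=3 PE[0][0]: acc=96 h=0 v=0
  t=3 PE[0][1]: acc=53 h=0 v=0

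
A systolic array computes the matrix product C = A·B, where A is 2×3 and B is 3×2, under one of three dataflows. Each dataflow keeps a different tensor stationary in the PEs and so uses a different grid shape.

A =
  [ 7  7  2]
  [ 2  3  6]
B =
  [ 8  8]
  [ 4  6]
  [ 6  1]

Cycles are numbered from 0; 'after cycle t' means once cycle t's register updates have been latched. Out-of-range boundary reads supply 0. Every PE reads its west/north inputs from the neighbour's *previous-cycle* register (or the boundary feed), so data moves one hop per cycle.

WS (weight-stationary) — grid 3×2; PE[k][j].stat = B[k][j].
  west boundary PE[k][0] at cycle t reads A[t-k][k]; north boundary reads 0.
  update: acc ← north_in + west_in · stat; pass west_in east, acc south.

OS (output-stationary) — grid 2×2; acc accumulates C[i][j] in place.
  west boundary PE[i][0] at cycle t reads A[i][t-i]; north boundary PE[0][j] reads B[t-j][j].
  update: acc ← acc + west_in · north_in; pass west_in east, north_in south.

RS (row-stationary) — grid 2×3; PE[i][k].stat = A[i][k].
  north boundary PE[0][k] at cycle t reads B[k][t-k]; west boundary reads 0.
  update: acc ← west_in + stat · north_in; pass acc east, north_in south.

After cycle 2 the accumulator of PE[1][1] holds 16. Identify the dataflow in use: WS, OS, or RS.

WS [3×2] PE[1][1] across cycles:
  step 0 · PE1,1: acc=0; fwd→0 fwd↓0
  step 1 · PE1,1: acc=0; fwd→0 fwd↓0
  step 2 · PE1,1: acc=98; fwd→7 fwd↓98
OS [2×2] PE[1][1] across cycles:
  step 0 · PE1,1: acc=0; fwd→0 fwd↓0
  step 1 · PE1,1: acc=0; fwd→0 fwd↓0
  step 2 · PE1,1: acc=16; fwd→2 fwd↓8
RS [2×3] PE[1][1] across cycles:
  step 0 · PE1,1: acc=0; fwd→0 fwd↓0
  step 1 · PE1,1: acc=0; fwd→0 fwd↓0
  step 2 · PE1,1: acc=28; fwd→28 fwd↓4

dataflow = OS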